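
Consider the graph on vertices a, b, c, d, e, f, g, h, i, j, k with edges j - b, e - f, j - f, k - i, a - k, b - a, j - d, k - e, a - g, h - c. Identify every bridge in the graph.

a-g, c-h, d-j, i-k

The edges on the cycle j-b-a-k-e-f-j are not bridges since each lies on that cycle.
But removing j - d disconnects j from d; removing i - k disconnects i from k; removing h - c disconnects h from c; removing a - g disconnects a from g — these are bridges.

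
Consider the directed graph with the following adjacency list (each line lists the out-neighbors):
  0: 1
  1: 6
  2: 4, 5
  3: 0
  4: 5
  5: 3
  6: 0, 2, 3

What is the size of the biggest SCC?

7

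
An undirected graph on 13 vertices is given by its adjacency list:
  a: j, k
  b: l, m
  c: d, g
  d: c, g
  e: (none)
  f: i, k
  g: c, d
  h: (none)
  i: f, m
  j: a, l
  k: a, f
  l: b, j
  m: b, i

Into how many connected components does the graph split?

4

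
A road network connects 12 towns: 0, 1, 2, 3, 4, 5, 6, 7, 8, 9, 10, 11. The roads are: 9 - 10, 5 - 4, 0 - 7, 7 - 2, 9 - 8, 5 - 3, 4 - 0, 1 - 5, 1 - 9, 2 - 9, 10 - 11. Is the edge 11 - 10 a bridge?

Removing 11 - 10 leaves no path between 11 and 10: the component count goes from 2 to 3. So it is a bridge.

Yes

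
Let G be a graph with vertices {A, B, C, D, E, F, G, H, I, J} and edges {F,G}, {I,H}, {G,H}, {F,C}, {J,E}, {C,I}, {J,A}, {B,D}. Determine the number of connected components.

3

Starting from B we can reach B, D. That is one component of size 2.
Starting from A we can reach A, E, J. That is one component of size 3.
Starting from C we can reach C, F, G, H, I. That is one component of size 5.
Total: 3 components.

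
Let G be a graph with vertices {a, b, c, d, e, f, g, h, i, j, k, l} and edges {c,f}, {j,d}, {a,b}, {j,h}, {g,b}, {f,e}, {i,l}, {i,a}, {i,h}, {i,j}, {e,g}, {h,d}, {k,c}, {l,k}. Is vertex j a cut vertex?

Deleting j leaves 1 component (was 1) (its neighbors d, h, i remain connected to each other), so j is not a cut vertex.

No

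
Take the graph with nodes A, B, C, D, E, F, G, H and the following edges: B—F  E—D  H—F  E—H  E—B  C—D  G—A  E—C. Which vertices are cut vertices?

E

Removing E increases the component count from 2 to 3, so E is a cut vertex.
By contrast removing G leaves 2 components; it is not a cut vertex. No other vertex is a cut vertex either.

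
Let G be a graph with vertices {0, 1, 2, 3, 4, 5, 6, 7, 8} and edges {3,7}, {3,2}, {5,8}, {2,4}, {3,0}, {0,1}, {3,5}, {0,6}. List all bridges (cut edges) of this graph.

removing 0 - 1 disconnects 0 from 1; removing 3 - 2 disconnects 3 from 2; removing 7 - 3 disconnects 7 from 3; removing 3 - 5 disconnects 3 from 5 — these are bridges.
In total 8 edges are bridges.

0-1, 0-3, 0-6, 2-3, 2-4, 3-5, 3-7, 5-8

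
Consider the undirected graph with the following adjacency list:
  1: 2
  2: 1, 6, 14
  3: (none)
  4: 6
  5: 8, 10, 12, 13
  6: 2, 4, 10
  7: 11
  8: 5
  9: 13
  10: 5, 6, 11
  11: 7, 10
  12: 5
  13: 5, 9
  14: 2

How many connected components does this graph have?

3 is isolated — a component by itself.
Starting from 1 we can reach 1, 2, 4, 5, 6, 7, 8, 9, 10, 11, 12, 13, 14. That is one component of size 13.
Total: 2 components.

2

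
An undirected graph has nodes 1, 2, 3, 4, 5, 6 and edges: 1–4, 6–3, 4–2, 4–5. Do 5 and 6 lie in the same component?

No

The component containing 5 is {1, 2, 4, 5}, and 6 is not in it.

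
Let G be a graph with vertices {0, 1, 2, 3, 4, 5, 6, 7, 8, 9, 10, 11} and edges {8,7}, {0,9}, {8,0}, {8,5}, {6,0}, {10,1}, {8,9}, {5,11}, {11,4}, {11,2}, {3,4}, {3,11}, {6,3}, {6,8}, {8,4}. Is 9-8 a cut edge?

No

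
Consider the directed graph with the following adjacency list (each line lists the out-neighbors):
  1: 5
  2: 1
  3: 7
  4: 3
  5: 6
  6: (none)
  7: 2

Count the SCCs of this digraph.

7

{7} is an SCC by itself.
{3} is an SCC by itself.
{1} is an SCC by itself.
{4} is an SCC by itself.
{2} is an SCC by itself.
(and 2 more singleton SCCs)
That gives 7 strongly connected components.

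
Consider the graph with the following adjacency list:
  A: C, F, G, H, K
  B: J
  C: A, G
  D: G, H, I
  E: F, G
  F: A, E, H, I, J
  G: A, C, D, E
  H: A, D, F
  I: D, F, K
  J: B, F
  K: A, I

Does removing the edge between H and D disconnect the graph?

After removing H-D, the path H-F-I-D still connects them, so the edge is not a bridge.

No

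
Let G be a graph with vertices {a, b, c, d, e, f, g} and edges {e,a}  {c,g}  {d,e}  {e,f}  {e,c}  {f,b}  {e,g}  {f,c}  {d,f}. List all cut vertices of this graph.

e, f

Removing e increases the component count from 1 to 2, so e is a cut vertex.
Removing f increases the component count from 1 to 2, so f is a cut vertex.
By contrast removing c leaves 1 component; it is not a cut vertex. No other vertex is a cut vertex either.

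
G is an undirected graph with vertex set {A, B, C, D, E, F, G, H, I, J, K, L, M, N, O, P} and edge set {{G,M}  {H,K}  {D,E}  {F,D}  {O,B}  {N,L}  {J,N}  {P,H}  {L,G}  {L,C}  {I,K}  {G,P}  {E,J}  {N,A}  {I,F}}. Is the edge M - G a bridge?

Removing M - G leaves no path between M and G: the component count goes from 2 to 3. So it is a bridge.

Yes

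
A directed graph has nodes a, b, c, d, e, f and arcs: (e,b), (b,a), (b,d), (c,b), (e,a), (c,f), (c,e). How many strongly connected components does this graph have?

{d} is an SCC by itself.
{a} is an SCC by itself.
{e} is an SCC by itself.
{f} is an SCC by itself.
{c} is an SCC by itself.
(and 1 more singleton SCC)
That gives 6 strongly connected components.

6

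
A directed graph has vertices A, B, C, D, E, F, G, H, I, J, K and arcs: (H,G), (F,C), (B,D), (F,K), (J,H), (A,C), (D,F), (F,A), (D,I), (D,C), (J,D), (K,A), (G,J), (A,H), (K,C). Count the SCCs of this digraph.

5

{A, D, F, G, H, J, K} are all mutually reachable — one SCC of size 7.
{B} is an SCC by itself.
{I} is an SCC by itself.
{E} is an SCC by itself.
{C} is an SCC by itself.
That gives 5 strongly connected components.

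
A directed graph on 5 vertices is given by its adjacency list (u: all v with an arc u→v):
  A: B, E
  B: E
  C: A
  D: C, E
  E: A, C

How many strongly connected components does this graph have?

{A, B, C, E} are all mutually reachable — one SCC of size 4.
{D} is an SCC by itself.
That gives 2 strongly connected components.

2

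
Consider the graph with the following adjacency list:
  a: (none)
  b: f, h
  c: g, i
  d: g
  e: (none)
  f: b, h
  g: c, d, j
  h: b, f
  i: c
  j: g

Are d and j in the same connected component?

Yes

From d we can reach c, d, g, i, j, which includes j.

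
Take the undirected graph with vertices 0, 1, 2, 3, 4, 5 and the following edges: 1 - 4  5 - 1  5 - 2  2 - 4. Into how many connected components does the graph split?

3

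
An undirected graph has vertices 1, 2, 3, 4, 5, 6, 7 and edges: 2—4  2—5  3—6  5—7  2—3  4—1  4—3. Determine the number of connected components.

Starting from 1 we can reach 1, 2, 3, 4, 5, 6, 7. That is one component of size 7.
Total: 1 component.

1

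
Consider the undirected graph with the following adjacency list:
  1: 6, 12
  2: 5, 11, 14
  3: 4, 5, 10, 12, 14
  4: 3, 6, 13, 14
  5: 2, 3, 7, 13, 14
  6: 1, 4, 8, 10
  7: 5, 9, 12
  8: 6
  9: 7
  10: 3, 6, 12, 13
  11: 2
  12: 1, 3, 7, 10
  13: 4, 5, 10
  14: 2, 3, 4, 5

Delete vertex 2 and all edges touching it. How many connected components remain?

2

With 2 gone, the remaining components are: {11}; {1, 3, 4, 5, 6, 7, 8, 9, 10, 12, 13, 14}.
That is 2 components.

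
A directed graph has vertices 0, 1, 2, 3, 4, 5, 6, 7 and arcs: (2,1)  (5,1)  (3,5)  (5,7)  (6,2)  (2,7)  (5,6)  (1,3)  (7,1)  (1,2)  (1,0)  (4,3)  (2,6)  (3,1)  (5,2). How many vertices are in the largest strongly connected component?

{1, 2, 3, 5, 6, 7} are all mutually reachable — one SCC of size 6.
{0} is an SCC by itself.
{4} is an SCC by itself.
The largest has 6 vertices.

6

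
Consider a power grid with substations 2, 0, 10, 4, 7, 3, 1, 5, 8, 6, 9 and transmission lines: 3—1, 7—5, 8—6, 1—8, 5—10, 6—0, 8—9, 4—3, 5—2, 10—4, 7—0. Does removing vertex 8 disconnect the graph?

Deleting 8 raises the number of components from 1 to 2, so 8 is a cut vertex.

Yes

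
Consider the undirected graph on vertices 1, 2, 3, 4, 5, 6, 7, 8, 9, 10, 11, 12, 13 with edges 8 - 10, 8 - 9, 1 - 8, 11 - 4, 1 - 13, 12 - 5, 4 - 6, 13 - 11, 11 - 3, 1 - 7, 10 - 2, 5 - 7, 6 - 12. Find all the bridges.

1-8, 10-2, 10-8, 11-3, 8-9

The edges on the cycle 1-13-11-4-6-12-5-7-1 are not bridges since each lies on that cycle.
But removing 8 - 9 disconnects 8 from 9; removing 11 - 3 disconnects 11 from 3; removing 8 - 10 disconnects 8 from 10; removing 10 - 2 disconnects 10 from 2 — these are bridges.
In total 5 edges are bridges.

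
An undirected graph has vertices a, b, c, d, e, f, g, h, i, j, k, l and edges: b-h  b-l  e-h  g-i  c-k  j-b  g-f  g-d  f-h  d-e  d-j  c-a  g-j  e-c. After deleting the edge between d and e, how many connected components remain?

1

d and e are still connected via d-g-f-h-e, so the component count stays at 1.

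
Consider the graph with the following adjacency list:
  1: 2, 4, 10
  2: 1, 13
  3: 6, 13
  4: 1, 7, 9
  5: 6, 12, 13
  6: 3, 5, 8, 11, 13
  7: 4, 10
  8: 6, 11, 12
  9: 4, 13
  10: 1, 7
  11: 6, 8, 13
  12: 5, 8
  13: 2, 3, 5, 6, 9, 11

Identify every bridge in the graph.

The edges on the cycle 13-5-12-8-11-13 are not bridges since each lies on that cycle.
Every edge lies on some cycle, so there are no bridges.

none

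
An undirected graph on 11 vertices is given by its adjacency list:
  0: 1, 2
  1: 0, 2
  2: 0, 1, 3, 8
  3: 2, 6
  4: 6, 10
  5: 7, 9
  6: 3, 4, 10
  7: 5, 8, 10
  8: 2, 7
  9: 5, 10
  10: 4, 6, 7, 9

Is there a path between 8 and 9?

Yes

From 8 we can reach 0, 1, 2, 3, 4, 5, 6, 7, 8, 9, 10, which includes 9.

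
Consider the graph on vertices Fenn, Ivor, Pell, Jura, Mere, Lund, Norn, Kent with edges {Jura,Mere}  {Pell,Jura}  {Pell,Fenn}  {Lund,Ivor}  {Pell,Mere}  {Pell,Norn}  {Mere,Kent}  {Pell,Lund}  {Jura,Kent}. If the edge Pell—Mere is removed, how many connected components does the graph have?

1

Pell and Mere are still connected via Pell-Jura-Mere, so the component count stays at 1.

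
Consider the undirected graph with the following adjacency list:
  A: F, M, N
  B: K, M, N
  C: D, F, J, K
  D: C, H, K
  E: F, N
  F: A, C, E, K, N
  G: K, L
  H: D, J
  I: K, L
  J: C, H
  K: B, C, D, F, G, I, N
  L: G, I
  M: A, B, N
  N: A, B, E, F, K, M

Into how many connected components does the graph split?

1

Starting from A we can reach A, B, C, D, E, F, G, H, I, J, K, L, M, N. That is one component of size 14.
Total: 1 component.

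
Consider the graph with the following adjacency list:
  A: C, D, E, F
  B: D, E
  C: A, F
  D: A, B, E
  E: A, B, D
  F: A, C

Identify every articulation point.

A

Removing A increases the component count from 1 to 2, so A is a cut vertex.
By contrast removing C leaves 1 component; it is not a cut vertex. No other vertex is a cut vertex either.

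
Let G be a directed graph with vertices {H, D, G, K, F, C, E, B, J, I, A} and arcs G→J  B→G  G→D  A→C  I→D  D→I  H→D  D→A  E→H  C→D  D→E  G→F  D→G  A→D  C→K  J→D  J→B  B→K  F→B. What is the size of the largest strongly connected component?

10

{A, B, C, D, E, F, G, H, I, J} are all mutually reachable — one SCC of size 10.
{K} is an SCC by itself.
The largest has 10 vertices.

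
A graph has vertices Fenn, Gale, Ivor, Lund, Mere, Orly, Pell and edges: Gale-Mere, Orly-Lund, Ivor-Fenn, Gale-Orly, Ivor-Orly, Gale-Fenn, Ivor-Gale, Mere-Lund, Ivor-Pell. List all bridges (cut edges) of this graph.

Ivor-Pell

The edges on the cycle Gale-Mere-Lund-Orly-Gale are not bridges since each lies on that cycle.
But removing Pell-Ivor disconnects Pell from Ivor — this is a bridge.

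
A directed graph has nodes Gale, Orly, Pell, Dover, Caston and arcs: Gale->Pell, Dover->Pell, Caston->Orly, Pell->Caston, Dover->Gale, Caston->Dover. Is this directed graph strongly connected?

No

There is no directed path from Orly to Gale, so the graph is not strongly connected.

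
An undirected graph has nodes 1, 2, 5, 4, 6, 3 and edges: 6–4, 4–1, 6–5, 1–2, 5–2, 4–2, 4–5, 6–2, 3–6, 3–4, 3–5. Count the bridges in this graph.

The edges on the cycle 4-5-2-1-4 are not bridges since each lies on that cycle.
Every edge lies on some cycle, so there are no bridges.

0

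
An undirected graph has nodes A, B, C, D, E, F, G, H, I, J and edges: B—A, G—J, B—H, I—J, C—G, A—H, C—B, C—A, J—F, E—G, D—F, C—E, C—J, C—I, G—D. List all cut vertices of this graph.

Removing C increases the component count from 1 to 2, so C is a cut vertex.
By contrast removing B leaves 1 component; it is not a cut vertex. No other vertex is a cut vertex either.

C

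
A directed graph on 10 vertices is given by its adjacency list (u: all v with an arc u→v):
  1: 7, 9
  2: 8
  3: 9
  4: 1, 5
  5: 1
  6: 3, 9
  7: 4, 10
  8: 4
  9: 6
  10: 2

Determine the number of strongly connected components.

2

{1, 2, 4, 5, 7, 8, 10} are all mutually reachable — one SCC of size 7.
{3, 6, 9} are all mutually reachable — one SCC of size 3.
That gives 2 strongly connected components.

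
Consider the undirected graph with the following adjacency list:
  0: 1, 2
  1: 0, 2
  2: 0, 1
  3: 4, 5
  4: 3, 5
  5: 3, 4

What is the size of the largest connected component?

Starting from 0 we can reach 0, 1, 2. That is one component of size 3.
Starting from 3 we can reach 3, 4, 5. That is one component of size 3.
The largest has 3 vertices.

3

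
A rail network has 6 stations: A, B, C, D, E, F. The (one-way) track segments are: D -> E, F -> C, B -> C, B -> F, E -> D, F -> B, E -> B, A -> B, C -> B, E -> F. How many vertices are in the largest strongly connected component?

{B, C, F} are all mutually reachable — one SCC of size 3.
{D, E} are all mutually reachable — one SCC of size 2.
{A} is an SCC by itself.
The largest has 3 vertices.

3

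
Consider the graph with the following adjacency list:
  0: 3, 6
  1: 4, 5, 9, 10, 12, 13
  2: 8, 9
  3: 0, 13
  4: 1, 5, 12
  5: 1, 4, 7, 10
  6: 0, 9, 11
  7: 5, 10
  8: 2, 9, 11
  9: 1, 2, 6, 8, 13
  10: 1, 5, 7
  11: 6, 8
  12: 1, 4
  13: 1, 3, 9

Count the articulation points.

1

Removing 1 increases the component count from 1 to 2, so 1 is a cut vertex.
By contrast removing 4 leaves 1 component; it is not a cut vertex. No other vertex is a cut vertex either.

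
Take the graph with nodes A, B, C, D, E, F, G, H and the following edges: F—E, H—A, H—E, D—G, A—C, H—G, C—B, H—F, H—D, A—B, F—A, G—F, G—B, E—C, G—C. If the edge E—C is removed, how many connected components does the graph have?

1

E and C are still connected via E-H-G-C, so the component count stays at 1.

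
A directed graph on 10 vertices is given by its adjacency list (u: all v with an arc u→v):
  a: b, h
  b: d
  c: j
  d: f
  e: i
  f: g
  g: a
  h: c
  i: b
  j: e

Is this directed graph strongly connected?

From j we can reach every vertex (a, b, c, d, e, f, g, h, i, j), and every vertex can reach j (a, b, c, d, e, f, g, h, i, j). So the whole graph is one strongly connected component.

Yes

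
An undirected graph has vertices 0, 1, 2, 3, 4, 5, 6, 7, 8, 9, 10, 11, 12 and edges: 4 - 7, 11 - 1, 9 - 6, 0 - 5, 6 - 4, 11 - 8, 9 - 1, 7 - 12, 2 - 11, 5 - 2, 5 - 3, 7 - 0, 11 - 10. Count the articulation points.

3

Removing 5 increases the component count from 1 to 2, so 5 is a cut vertex.
Removing 7 increases the component count from 1 to 2, so 7 is a cut vertex.
Removing 11 increases the component count from 1 to 3, so 11 is a cut vertex.
By contrast removing 9 leaves 1 component; it is not a cut vertex. No other vertex is a cut vertex either.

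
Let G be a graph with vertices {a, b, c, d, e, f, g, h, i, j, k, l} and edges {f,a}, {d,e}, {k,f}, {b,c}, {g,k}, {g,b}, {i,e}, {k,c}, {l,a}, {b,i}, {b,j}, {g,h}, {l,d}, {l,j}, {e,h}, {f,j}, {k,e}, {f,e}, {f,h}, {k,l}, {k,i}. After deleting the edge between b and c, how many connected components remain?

b and c are still connected via b-g-k-c, so the component count stays at 1.

1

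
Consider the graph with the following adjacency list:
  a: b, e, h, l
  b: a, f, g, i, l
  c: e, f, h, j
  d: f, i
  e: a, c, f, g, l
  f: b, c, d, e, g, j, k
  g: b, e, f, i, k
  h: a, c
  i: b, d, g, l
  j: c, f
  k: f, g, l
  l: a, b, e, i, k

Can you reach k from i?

Yes

From i we can reach a, b, c, d, e, f, g, h, i, j, k, l, which includes k.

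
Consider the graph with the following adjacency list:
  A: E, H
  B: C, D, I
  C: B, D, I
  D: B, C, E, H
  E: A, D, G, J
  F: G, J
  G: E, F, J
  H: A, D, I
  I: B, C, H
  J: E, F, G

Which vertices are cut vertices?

E

Removing E increases the component count from 1 to 2, so E is a cut vertex.
By contrast removing F leaves 1 component; it is not a cut vertex. No other vertex is a cut vertex either.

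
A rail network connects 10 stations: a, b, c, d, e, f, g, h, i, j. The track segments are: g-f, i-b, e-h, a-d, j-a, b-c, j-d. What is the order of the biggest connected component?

Starting from f we can reach f, g. That is one component of size 2.
Starting from e we can reach e, h. That is one component of size 2.
Starting from b we can reach b, c, i. That is one component of size 3.
Starting from a we can reach a, d, j. That is one component of size 3.
The largest has 3 vertices.

3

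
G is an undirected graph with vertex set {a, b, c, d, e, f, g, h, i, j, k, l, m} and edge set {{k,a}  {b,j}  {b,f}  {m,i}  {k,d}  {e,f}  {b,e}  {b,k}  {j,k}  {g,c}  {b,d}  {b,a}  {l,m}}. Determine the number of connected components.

4

h is isolated — a component by itself.
Starting from c we can reach c, g. That is one component of size 2.
Starting from i we can reach i, l, m. That is one component of size 3.
Starting from a we can reach a, b, d, e, f, j, k. That is one component of size 7.
Total: 4 components.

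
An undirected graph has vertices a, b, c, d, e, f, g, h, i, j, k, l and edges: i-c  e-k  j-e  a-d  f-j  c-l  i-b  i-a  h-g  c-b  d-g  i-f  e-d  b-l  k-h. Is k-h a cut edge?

No

After removing k-h, the path k-e-d-g-h still connects them, so the edge is not a bridge.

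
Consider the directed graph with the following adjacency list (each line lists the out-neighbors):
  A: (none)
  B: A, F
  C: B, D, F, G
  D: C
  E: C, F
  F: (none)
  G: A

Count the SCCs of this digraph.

6

{C, D} are all mutually reachable — one SCC of size 2.
{F} is an SCC by itself.
{E} is an SCC by itself.
{B} is an SCC by itself.
{A} is an SCC by itself.
(and 1 more singleton SCC)
That gives 6 strongly connected components.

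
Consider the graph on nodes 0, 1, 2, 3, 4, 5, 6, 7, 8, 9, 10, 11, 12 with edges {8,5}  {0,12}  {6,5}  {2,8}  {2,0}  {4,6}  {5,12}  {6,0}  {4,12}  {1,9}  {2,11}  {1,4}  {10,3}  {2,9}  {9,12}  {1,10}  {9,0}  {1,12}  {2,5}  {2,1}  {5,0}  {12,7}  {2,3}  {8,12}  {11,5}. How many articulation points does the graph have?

Removing 12 increases the component count from 1 to 2, so 12 is a cut vertex.
By contrast removing 1 leaves 1 component; it is not a cut vertex. No other vertex is a cut vertex either.

1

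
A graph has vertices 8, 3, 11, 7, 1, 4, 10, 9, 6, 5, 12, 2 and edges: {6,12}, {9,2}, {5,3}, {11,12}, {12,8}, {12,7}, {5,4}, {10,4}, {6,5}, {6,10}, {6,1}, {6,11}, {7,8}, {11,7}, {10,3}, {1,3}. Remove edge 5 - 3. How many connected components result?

2

5 and 3 are still connected via 5-6-1-3, so the component count stays at 2.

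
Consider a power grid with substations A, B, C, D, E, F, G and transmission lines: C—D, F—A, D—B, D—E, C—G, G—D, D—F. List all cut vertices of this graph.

Removing D increases the component count from 1 to 4, so D is a cut vertex.
Removing F increases the component count from 1 to 2, so F is a cut vertex.
By contrast removing E leaves 1 component; it is not a cut vertex. No other vertex is a cut vertex either.

D, F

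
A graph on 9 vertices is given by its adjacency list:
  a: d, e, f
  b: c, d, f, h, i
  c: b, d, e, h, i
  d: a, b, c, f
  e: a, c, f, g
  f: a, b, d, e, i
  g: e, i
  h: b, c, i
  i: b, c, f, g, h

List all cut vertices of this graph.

Removing d, for instance, still leaves 1 component. No single vertex removal increases the component count — the graph has no articulation points.

none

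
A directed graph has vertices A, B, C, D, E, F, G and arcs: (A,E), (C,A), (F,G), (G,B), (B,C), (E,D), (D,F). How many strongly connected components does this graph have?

{A, B, C, D, E, F, G} are all mutually reachable — one SCC of size 7.
That gives 1 strongly connected component.

1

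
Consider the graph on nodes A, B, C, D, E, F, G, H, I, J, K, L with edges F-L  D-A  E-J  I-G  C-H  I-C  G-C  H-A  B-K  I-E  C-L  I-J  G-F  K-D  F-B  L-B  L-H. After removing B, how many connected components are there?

1

With B gone, the remaining components are: {A, C, D, E, F, G, H, I, J, K, L}.
That is 1 component.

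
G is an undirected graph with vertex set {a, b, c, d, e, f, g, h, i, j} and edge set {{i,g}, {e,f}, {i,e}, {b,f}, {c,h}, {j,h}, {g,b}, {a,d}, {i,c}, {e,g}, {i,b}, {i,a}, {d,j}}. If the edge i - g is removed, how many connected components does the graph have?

i and g are still connected via i-e-g, so the component count stays at 1.

1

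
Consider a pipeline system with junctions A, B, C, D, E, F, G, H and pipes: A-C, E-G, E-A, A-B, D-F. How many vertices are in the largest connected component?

H is isolated — a component by itself.
Starting from D we can reach D, F. That is one component of size 2.
Starting from A we can reach A, B, C, E, G. That is one component of size 5.
The largest has 5 vertices.

5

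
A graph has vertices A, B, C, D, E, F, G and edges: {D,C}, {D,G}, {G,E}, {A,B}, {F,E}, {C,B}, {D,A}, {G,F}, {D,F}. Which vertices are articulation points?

D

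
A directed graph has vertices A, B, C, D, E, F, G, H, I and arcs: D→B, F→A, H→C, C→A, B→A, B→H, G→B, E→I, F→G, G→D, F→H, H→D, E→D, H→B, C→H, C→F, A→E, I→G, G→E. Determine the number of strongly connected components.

1

{A, B, C, D, E, F, G, H, I} are all mutually reachable — one SCC of size 9.
That gives 1 strongly connected component.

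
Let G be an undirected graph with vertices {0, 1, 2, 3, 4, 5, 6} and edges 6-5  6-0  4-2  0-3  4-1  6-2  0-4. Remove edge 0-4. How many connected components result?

0 and 4 are still connected via 0-6-2-4, so the component count stays at 1.

1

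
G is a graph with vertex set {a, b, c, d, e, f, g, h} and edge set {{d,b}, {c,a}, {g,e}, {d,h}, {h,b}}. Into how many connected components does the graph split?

f is isolated — a component by itself.
Starting from a we can reach a, c. That is one component of size 2.
Starting from e we can reach e, g. That is one component of size 2.
Starting from b we can reach b, d, h. That is one component of size 3.
Total: 4 components.

4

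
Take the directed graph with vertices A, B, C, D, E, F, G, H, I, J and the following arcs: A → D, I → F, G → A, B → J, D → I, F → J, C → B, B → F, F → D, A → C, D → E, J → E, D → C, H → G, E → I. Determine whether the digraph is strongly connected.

No

There is no directed path from G to H, so the graph is not strongly connected.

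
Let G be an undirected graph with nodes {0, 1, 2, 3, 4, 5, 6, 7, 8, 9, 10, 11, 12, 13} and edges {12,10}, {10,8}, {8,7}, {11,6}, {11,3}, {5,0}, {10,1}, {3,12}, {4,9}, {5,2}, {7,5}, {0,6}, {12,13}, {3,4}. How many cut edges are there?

5

The edges on the cycle 11-3-12-10-8-7-5-0-6-11 are not bridges since each lies on that cycle.
But removing 12–13 disconnects 12 from 13; removing 1–10 disconnects 1 from 10; removing 4–9 disconnects 4 from 9; removing 3–4 disconnects 3 from 4 — these are bridges.
In total 5 edges are bridges.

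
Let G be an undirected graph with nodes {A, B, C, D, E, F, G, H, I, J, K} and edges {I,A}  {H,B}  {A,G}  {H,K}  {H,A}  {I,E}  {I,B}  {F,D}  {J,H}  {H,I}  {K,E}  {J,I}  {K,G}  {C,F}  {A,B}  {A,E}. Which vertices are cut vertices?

Removing F increases the component count from 2 to 3, so F is a cut vertex.
By contrast removing A leaves 2 components; it is not a cut vertex. No other vertex is a cut vertex either.

F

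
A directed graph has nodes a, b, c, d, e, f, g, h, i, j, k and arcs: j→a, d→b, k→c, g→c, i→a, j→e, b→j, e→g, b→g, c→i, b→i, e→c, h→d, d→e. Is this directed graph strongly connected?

No

There is no directed path from a to b, so the graph is not strongly connected.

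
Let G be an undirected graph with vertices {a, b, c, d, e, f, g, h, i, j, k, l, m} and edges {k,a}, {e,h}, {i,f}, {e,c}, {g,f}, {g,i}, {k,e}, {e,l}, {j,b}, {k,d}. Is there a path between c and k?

From c we can reach a, c, d, e, h, k, l, which includes k.

Yes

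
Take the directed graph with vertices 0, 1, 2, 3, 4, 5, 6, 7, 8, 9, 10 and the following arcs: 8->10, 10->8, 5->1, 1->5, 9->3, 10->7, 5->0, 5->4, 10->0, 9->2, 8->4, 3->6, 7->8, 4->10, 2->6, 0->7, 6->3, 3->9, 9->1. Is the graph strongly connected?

No

There is no directed path from 1 to 2, so the graph is not strongly connected.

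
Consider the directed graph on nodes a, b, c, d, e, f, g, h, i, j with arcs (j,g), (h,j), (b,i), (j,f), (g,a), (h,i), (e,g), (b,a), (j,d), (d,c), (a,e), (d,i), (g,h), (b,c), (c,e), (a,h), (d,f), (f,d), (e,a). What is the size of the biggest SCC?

8

{a, c, d, e, f, g, h, j} are all mutually reachable — one SCC of size 8.
{b} is an SCC by itself.
{i} is an SCC by itself.
The largest has 8 vertices.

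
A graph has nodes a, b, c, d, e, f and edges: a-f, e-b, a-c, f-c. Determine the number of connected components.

d is isolated — a component by itself.
Starting from b we can reach b, e. That is one component of size 2.
Starting from a we can reach a, c, f. That is one component of size 3.
Total: 3 components.

3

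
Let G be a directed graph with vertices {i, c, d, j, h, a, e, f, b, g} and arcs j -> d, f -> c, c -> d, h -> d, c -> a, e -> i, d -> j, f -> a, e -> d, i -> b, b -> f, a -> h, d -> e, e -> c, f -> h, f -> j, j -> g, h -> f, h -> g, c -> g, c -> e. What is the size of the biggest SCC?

9

{a, b, c, d, e, f, h, i, j} are all mutually reachable — one SCC of size 9.
{g} is an SCC by itself.
The largest has 9 vertices.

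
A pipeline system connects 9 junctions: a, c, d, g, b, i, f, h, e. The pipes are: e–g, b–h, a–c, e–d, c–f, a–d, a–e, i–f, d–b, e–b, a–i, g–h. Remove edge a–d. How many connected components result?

1

a and d are still connected via a-e-d, so the component count stays at 1.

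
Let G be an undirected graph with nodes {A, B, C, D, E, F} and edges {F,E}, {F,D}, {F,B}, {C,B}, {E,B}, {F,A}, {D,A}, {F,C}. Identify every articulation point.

Removing F increases the component count from 1 to 2, so F is a cut vertex.
By contrast removing E leaves 1 component; it is not a cut vertex. No other vertex is a cut vertex either.

F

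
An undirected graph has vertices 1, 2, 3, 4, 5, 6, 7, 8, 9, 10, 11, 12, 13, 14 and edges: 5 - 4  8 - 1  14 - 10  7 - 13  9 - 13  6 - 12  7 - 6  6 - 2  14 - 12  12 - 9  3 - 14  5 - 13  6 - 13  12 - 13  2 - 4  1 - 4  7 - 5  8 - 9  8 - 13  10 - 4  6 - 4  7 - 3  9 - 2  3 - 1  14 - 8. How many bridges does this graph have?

The edges on the cycle 14-12-9-8-14 are not bridges since each lies on that cycle.
Every edge lies on some cycle, so there are no bridges.

0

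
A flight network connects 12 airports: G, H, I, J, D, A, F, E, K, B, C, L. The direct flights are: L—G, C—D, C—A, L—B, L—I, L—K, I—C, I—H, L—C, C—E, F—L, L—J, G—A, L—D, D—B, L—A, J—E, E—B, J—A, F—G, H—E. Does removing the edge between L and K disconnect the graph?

Yes

Removing L—K leaves no path between L and K: the component count goes from 1 to 2. So it is a bridge.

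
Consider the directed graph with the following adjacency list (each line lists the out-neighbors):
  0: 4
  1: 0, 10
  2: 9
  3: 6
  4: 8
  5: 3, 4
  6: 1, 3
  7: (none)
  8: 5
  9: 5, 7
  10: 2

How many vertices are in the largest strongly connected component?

10

{0, 1, 2, 3, 4, 5, 6, 8, 9, 10} are all mutually reachable — one SCC of size 10.
{7} is an SCC by itself.
The largest has 10 vertices.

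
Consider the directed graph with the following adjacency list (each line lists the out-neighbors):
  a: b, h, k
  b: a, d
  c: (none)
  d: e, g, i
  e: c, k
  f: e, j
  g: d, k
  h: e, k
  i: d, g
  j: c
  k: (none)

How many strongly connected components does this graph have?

{d, g, i} are all mutually reachable — one SCC of size 3.
{a, b} are all mutually reachable — one SCC of size 2.
{f} is an SCC by itself.
{c} is an SCC by itself.
{h} is an SCC by itself.
(and 3 more singleton SCCs)
That gives 8 strongly connected components.

8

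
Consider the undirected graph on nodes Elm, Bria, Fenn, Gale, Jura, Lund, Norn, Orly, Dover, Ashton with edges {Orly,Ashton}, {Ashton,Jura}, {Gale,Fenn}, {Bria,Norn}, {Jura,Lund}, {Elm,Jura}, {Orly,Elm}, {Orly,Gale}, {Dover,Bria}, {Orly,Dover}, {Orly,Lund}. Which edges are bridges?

Bria-Dover, Bria-Norn, Dover-Orly, Fenn-Gale, Gale-Orly

The edges on the cycle Orly-Elm-Jura-Ashton-Orly are not bridges since each lies on that cycle.
But removing Dover - Orly disconnects Dover from Orly; removing Gale - Fenn disconnects Gale from Fenn; removing Orly - Gale disconnects Orly from Gale; removing Dover - Bria disconnects Dover from Bria — these are bridges.
In total 5 edges are bridges.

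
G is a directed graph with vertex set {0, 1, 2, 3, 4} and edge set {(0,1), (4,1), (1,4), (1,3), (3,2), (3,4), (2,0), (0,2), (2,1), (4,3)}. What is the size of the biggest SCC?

{0, 1, 2, 3, 4} are all mutually reachable — one SCC of size 5.
The largest has 5 vertices.

5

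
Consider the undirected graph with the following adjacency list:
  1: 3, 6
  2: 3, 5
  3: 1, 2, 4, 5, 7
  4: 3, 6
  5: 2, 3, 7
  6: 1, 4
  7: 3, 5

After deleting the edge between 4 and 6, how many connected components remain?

1

4 and 6 are still connected via 4-3-1-6, so the component count stays at 1.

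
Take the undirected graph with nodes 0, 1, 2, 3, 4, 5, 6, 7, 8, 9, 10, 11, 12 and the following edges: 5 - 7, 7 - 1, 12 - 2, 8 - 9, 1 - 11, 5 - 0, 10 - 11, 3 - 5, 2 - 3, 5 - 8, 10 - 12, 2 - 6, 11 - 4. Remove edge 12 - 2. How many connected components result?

1

12 and 2 are still connected via 12-10-11-1-7-5-3-2, so the component count stays at 1.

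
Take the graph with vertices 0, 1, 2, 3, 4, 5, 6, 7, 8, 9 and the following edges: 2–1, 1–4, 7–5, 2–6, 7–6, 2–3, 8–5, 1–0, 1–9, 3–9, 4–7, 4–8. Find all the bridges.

0-1

The edges on the cycle 4-8-5-7-4 are not bridges since each lies on that cycle.
But removing 0–1 disconnects 0 from 1 — this is a bridge.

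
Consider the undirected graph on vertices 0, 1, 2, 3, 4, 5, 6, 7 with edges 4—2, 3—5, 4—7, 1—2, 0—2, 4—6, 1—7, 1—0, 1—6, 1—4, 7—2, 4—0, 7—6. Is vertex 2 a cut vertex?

No

Deleting 2 leaves 2 components (was 2), so 2 is not a cut vertex.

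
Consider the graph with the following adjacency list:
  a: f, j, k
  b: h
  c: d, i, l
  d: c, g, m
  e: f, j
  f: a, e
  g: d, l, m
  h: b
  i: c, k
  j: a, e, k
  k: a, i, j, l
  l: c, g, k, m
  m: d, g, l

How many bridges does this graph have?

The edges on the cycle d-g-m-d are not bridges since each lies on that cycle.
But removing b-h disconnects b from h — this is a bridge.

1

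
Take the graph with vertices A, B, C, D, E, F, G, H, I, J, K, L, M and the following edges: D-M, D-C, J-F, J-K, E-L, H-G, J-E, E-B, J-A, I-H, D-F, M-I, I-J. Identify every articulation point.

Removing D increases the component count from 1 to 2, so D is a cut vertex.
Removing E increases the component count from 1 to 3, so E is a cut vertex.
Removing H increases the component count from 1 to 2, so H is a cut vertex.
Likewise I, J are cut vertices.
By contrast removing M leaves 1 component; it is not a cut vertex. No other vertex is a cut vertex either.

D, E, H, I, J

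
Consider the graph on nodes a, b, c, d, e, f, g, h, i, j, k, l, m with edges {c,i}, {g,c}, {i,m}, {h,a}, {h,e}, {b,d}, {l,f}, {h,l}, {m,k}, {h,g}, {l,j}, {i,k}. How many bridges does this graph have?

The edges on the cycle i-m-k-i are not bridges since each lies on that cycle.
But removing h—g disconnects h from g; removing f—l disconnects f from l; removing c—i disconnects c from i; removing b—d disconnects b from d — these are bridges.
In total 9 edges are bridges.

9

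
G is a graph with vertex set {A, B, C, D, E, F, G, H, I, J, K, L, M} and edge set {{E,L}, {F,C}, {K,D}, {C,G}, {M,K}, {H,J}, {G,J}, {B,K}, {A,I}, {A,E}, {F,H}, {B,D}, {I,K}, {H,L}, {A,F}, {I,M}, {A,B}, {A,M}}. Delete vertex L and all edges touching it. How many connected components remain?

1

With L gone, the remaining components are: {A, B, C, D, E, F, G, H, I, J, K, M}.
That is 1 component.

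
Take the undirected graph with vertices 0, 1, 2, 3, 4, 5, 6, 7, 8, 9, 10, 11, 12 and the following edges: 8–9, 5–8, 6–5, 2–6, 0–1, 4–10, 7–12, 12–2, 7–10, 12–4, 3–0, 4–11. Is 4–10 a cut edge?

No

After removing 4–10, the path 4-12-7-10 still connects them, so the edge is not a bridge.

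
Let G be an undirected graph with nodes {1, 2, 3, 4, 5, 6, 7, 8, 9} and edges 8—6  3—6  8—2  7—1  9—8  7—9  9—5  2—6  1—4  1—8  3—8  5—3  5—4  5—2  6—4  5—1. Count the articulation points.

0

Removing 9, for instance, still leaves 1 component. No single vertex removal increases the component count — the graph has no articulation points.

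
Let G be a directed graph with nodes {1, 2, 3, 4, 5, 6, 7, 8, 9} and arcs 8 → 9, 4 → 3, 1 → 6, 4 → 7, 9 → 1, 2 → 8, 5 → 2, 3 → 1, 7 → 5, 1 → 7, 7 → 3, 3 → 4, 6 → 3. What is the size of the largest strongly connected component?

9

{1, 2, 3, 4, 5, 6, 7, 8, 9} are all mutually reachable — one SCC of size 9.
The largest has 9 vertices.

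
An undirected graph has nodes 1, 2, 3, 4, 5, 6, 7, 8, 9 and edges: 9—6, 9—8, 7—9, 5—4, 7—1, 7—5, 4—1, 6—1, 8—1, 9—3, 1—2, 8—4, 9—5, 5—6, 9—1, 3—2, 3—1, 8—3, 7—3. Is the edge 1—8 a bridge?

After removing 1—8, the path 1-9-8 still connects them, so the edge is not a bridge.

No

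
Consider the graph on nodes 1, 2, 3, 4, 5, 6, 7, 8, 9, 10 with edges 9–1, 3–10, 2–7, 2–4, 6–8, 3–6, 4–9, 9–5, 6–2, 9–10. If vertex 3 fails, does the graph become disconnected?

Deleting 3 leaves 1 component (was 1) (its neighbors 6, 10 remain connected to each other), so 3 is not a cut vertex.

No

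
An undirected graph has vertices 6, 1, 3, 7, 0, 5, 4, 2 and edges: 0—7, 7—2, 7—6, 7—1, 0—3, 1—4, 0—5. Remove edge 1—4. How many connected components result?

Before removal there is 1 component.
1—4 is a bridge — removing it separates 1's side from 4's side.
After removal: 2 components.

2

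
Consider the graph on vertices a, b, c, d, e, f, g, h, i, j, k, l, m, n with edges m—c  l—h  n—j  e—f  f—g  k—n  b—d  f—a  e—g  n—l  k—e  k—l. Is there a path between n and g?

Yes

From n we can reach a, e, f, g, h, j, k, l, n, which includes g.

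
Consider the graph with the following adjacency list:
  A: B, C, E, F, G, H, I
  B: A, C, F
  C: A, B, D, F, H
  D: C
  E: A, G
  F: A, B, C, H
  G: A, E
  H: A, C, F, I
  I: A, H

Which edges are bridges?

C-D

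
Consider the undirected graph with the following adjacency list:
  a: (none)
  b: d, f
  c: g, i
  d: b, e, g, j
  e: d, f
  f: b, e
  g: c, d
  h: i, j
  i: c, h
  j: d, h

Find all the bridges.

none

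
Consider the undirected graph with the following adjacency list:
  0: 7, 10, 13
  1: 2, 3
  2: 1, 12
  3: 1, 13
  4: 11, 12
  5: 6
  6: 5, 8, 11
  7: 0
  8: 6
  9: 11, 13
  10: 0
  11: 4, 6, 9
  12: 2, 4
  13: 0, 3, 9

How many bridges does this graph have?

6

The edges on the cycle 11-4-12-2-1-3-13-9-11 are not bridges since each lies on that cycle.
But removing 0-7 disconnects 0 from 7; removing 6-8 disconnects 6 from 8; removing 6-5 disconnects 6 from 5; removing 0-13 disconnects 0 from 13 — these are bridges.
In total 6 edges are bridges.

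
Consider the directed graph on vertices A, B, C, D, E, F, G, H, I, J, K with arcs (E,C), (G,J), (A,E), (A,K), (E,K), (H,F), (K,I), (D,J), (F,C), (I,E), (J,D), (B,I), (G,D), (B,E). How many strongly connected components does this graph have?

{E, I, K} are all mutually reachable — one SCC of size 3.
{D, J} are all mutually reachable — one SCC of size 2.
{A} is an SCC by itself.
{H} is an SCC by itself.
{F} is an SCC by itself.
(and 3 more singleton SCCs)
That gives 8 strongly connected components.

8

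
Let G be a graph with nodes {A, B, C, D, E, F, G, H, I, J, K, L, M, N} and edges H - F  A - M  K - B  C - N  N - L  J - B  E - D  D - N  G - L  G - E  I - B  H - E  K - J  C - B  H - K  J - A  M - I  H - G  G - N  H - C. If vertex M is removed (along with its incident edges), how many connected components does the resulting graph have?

1

With M gone, the remaining components are: {A, B, C, D, E, F, G, H, I, J, K, L, N}.
That is 1 component.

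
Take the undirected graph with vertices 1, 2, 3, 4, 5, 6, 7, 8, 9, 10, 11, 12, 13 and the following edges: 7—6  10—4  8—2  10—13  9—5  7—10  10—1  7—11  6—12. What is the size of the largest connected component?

3 is isolated — a component by itself.
Starting from 2 we can reach 2, 8. That is one component of size 2.
Starting from 5 we can reach 5, 9. That is one component of size 2.
Starting from 1 we can reach 1, 4, 6, 7, 10, 11, 12, 13. That is one component of size 8.
The largest has 8 vertices.

8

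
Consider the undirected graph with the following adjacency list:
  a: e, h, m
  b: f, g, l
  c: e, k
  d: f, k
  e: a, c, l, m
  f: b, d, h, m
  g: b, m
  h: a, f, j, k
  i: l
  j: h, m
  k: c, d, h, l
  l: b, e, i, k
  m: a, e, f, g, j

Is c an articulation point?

No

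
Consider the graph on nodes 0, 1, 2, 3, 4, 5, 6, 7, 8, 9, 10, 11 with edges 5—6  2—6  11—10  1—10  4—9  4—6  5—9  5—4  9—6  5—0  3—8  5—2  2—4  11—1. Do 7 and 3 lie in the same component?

The component containing 7 is {7}, and 3 is not in it.

No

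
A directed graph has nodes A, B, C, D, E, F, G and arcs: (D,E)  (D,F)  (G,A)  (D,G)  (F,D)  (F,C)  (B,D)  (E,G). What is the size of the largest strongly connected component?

2

{D, F} are all mutually reachable — one SCC of size 2.
{B} is an SCC by itself.
{E} is an SCC by itself.
{G} is an SCC by itself.
{C} is an SCC by itself.
(and 1 more singleton SCC)
The largest has 2 vertices.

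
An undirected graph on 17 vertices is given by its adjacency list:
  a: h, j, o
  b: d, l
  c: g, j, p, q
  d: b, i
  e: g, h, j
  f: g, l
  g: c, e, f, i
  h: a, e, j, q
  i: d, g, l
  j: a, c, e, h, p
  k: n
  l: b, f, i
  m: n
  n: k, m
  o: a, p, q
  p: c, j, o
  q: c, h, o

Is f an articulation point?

No

Deleting f leaves 2 components (was 2), so f is not a cut vertex.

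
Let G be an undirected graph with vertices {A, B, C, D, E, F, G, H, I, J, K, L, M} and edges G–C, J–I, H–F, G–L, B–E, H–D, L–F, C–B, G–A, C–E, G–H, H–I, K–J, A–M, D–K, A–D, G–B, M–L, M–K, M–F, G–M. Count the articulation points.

Removing G increases the component count from 1 to 2, so G is a cut vertex.
By contrast removing B leaves 1 component; it is not a cut vertex. No other vertex is a cut vertex either.

1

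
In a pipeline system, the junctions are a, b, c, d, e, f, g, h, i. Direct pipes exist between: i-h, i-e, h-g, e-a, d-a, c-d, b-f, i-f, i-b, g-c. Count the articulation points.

1

Removing i increases the component count from 1 to 2, so i is a cut vertex.
By contrast removing a leaves 1 component; it is not a cut vertex. No other vertex is a cut vertex either.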